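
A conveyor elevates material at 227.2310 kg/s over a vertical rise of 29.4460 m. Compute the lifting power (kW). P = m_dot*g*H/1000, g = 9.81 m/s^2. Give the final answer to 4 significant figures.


P = 227.2310 * 9.81 * 29.4460 / 1000
P = 65.64 kW


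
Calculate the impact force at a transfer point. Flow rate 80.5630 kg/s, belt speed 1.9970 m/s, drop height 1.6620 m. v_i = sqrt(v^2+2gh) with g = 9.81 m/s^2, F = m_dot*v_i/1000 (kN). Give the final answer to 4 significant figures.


v_i = sqrt(1.9970^2 + 2*9.81*1.6620) = 6.0495 m/s
F = 80.5630 * 6.0495 / 1000
F = 0.4874 kN


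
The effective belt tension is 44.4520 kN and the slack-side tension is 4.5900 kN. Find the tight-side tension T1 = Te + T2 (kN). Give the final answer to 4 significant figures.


T1 = Te + T2 = 44.4520 + 4.5900
T1 = 49.04 kN


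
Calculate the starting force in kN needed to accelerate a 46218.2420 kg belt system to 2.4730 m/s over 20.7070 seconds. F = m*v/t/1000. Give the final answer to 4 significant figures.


F = 46218.2420 * 2.4730 / 20.7070 / 1000
F = 5.520 kN


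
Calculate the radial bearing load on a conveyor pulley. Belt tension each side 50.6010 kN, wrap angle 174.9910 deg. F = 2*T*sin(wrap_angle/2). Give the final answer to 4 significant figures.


F = 2 * 50.6010 * sin(174.9910/2 deg)
F = 101.1 kN


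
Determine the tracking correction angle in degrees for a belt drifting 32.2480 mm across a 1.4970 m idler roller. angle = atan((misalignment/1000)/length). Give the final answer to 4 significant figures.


misalign_m = 32.2480 / 1000 = 0.032248 m
angle = atan(0.032248 / 1.4970)
angle = 1.234 deg


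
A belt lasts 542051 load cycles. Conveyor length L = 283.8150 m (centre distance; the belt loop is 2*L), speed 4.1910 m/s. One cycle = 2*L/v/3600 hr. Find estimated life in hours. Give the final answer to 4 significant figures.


cycle_time = 2 * 283.8150 / 4.1910 / 3600 = 0.0376223 hr
life = 542051 * 0.0376223 = 20390 hours


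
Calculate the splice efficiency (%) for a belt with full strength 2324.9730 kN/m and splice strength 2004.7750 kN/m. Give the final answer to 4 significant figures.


Eff = 2004.7750 / 2324.9730 * 100
Eff = 86.23 %


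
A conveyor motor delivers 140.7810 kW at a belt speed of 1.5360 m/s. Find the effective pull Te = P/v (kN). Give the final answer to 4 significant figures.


Te = P / v = 140.7810 / 1.5360
Te = 91.65 kN


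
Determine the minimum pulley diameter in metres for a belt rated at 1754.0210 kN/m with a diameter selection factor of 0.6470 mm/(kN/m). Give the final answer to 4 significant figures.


D = 1754.0210 * 0.6470 / 1000
D = 1.135 m


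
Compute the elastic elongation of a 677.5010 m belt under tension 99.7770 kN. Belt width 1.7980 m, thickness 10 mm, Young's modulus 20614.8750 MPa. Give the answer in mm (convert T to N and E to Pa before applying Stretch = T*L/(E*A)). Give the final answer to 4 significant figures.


A = 1.7980 * 0.01 = 0.01798 m^2
Stretch = 99.7770*1000 * 677.5010 / (20614.8750e6 * 0.01798) * 1000
Stretch = 182.4 mm


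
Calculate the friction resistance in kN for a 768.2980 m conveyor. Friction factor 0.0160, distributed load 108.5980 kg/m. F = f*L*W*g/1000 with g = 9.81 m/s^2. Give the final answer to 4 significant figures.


F = 0.0160 * 768.2980 * 108.5980 * 9.81 / 1000
F = 13.10 kN


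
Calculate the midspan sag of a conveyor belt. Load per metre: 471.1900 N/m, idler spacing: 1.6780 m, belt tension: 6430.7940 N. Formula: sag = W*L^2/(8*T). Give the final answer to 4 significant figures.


sag = 471.1900 * 1.6780^2 / (8 * 6430.7940)
sag = 0.02579 m


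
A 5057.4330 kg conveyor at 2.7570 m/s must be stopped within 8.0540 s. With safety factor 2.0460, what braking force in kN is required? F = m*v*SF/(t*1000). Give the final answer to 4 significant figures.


F = 5057.4330 * 2.7570 / 8.0540 * 2.0460 / 1000
F = 3.542 kN


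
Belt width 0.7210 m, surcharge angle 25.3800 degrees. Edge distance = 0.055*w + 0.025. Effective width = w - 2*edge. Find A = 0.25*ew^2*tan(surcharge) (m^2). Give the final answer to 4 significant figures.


edge = 0.055*0.7210 + 0.025 = 0.064655 m
ew = 0.7210 - 2*0.064655 = 0.59169 m
A = 0.25 * 0.59169^2 * tan(25.3800 deg)
A = 0.04152 m^2


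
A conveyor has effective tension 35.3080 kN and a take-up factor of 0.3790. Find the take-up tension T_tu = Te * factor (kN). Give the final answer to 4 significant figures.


T_tu = 35.3080 * 0.3790
T_tu = 13.38 kN


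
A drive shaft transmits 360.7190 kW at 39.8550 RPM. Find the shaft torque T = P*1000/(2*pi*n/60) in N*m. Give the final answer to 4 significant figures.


omega = 2*pi*39.8550/60 = 4.17361 rad/s
T = 360.7190*1000 / 4.17361
T = 86430 N*m


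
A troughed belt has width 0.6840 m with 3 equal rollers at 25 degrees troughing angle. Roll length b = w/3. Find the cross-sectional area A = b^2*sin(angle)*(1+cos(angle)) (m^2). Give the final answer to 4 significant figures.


b = 0.6840/3 = 0.228 m
A = 0.228^2 * sin(25 deg) * (1 + cos(25 deg))
A = 0.04188 m^2


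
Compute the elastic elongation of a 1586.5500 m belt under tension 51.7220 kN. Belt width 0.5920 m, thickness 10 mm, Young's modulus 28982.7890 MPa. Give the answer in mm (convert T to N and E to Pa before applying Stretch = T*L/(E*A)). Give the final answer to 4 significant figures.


A = 0.5920 * 0.01 = 0.00592 m^2
Stretch = 51.7220*1000 * 1586.5500 / (28982.7890e6 * 0.00592) * 1000
Stretch = 478.3 mm


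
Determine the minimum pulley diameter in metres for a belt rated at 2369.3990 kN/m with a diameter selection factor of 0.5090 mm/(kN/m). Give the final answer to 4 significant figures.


D = 2369.3990 * 0.5090 / 1000
D = 1.206 m


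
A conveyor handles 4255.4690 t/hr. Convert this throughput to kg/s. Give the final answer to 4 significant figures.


m_dot = 4255.4690 * 1000 / 3600
m_dot = 1182 kg/s


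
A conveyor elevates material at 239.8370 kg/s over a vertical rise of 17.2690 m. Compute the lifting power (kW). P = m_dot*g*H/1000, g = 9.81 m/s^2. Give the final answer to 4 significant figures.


P = 239.8370 * 9.81 * 17.2690 / 1000
P = 40.63 kW


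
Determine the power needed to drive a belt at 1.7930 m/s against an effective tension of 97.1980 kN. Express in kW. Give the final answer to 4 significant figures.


P = Te * v = 97.1980 * 1.7930
P = 174.3 kW


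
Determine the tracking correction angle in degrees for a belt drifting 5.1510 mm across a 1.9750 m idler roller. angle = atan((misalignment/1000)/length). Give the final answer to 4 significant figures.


misalign_m = 5.1510 / 1000 = 0.005151 m
angle = atan(0.005151 / 1.9750)
angle = 0.1494 deg


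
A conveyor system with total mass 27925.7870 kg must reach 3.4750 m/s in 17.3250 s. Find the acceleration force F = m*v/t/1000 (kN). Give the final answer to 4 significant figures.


F = 27925.7870 * 3.4750 / 17.3250 / 1000
F = 5.601 kN


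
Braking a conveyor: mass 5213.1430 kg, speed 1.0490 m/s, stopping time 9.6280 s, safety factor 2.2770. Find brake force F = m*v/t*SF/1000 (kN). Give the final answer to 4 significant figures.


F = 5213.1430 * 1.0490 / 9.6280 * 2.2770 / 1000
F = 1.293 kN


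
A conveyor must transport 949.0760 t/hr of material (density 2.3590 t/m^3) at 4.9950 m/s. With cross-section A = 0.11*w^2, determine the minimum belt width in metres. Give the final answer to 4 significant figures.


A_req = 949.0760 / (4.9950 * 2.3590 * 3600) = 0.0223736 m^2
w = sqrt(0.0223736 / 0.11)
w = 0.4510 m


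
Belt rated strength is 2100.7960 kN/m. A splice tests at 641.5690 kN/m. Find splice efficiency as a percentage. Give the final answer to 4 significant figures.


Eff = 641.5690 / 2100.7960 * 100
Eff = 30.54 %


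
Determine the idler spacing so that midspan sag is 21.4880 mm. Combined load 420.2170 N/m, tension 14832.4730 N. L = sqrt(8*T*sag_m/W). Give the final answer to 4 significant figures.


sag = 21.4880/1000 = 0.021488 m
L = sqrt(8 * 14832.4730 * 0.021488 / 420.2170)
L = 2.463 m


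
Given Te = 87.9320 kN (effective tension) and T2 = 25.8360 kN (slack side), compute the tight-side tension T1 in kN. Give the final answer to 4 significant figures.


T1 = Te + T2 = 87.9320 + 25.8360
T1 = 113.8 kN


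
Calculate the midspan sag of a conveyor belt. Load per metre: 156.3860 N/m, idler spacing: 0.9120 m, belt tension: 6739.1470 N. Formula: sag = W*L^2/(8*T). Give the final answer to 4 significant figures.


sag = 156.3860 * 0.9120^2 / (8 * 6739.1470)
sag = 0.002413 m


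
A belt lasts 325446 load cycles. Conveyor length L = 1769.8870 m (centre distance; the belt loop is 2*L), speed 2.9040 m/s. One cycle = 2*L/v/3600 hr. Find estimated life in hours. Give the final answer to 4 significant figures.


cycle_time = 2 * 1769.8870 / 2.9040 / 3600 = 0.338592 hr
life = 325446 * 0.338592 = 110200 hours


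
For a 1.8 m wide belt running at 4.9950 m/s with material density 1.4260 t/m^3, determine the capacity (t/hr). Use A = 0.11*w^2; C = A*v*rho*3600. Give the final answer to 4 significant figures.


A = 0.11 * 1.8^2 = 0.3564 m^2
C = 0.3564 * 4.9950 * 1.4260 * 3600
C = 9139 t/hr


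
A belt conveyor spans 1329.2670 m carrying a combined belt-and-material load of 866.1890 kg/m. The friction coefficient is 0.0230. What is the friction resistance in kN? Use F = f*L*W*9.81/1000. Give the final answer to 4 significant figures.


F = 0.0230 * 1329.2670 * 866.1890 * 9.81 / 1000
F = 259.8 kN


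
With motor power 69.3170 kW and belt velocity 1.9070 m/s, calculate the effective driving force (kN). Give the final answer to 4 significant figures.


Te = P / v = 69.3170 / 1.9070
Te = 36.35 kN


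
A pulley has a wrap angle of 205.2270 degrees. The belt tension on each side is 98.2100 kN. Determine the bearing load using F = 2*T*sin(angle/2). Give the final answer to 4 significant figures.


F = 2 * 98.2100 * sin(205.2270/2 deg)
F = 191.7 kN


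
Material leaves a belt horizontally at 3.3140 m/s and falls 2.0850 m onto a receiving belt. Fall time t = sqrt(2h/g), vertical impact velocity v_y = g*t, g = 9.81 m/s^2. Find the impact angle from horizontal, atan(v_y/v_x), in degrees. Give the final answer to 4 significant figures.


t = sqrt(2*2.0850/9.81) = 0.651979 s
v_y = 9.81 * 0.651979 = 6.39591 m/s
angle = atan(6.39591 / 3.3140) = 62.61 deg


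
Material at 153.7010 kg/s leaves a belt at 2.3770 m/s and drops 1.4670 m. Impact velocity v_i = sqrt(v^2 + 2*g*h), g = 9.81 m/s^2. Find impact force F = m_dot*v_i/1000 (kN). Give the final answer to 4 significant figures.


v_i = sqrt(2.3770^2 + 2*9.81*1.4670) = 5.86794 m/s
F = 153.7010 * 5.86794 / 1000
F = 0.9019 kN


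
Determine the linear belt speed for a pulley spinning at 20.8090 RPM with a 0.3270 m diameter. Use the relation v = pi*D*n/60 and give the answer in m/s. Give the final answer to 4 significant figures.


v = pi * 0.3270 * 20.8090 / 60
v = 0.3563 m/s


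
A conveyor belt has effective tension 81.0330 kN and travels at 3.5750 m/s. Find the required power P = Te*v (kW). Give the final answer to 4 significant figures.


P = Te * v = 81.0330 * 3.5750
P = 289.7 kW


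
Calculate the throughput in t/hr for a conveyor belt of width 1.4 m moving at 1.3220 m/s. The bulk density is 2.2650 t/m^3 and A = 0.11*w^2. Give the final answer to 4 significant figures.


A = 0.11 * 1.4^2 = 0.2156 m^2
C = 0.2156 * 1.3220 * 2.2650 * 3600
C = 2324 t/hr


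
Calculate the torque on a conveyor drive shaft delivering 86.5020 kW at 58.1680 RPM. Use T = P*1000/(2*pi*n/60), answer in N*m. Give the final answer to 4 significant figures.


omega = 2*pi*58.1680/60 = 6.09134 rad/s
T = 86.5020*1000 / 6.09134
T = 14200 N*m


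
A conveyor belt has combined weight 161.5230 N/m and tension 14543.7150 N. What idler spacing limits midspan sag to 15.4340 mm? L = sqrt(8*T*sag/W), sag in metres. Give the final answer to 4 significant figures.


sag = 15.4340/1000 = 0.015434 m
L = sqrt(8 * 14543.7150 * 0.015434 / 161.5230)
L = 3.334 m


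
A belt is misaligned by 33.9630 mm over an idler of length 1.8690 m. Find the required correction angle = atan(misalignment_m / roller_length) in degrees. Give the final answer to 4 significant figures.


misalign_m = 33.9630 / 1000 = 0.033963 m
angle = atan(0.033963 / 1.8690)
angle = 1.041 deg


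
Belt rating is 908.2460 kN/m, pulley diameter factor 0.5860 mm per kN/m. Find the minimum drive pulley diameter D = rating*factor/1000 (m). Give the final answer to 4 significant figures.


D = 908.2460 * 0.5860 / 1000
D = 0.5322 m


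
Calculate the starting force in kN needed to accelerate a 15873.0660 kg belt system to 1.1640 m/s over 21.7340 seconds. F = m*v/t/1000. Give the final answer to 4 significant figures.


F = 15873.0660 * 1.1640 / 21.7340 / 1000
F = 0.8501 kN


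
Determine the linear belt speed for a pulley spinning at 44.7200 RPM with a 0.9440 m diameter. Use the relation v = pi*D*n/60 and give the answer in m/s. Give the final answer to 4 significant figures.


v = pi * 0.9440 * 44.7200 / 60
v = 2.210 m/s


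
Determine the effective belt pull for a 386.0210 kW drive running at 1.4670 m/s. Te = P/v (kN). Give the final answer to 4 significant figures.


Te = P / v = 386.0210 / 1.4670
Te = 263.1 kN


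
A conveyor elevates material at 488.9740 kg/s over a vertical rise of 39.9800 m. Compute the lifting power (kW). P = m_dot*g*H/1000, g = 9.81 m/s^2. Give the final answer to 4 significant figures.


P = 488.9740 * 9.81 * 39.9800 / 1000
P = 191.8 kW


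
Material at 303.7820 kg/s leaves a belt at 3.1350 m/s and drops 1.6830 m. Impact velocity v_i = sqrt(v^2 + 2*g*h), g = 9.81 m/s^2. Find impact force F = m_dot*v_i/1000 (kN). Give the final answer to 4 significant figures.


v_i = sqrt(3.1350^2 + 2*9.81*1.6830) = 6.54589 m/s
F = 303.7820 * 6.54589 / 1000
F = 1.989 kN


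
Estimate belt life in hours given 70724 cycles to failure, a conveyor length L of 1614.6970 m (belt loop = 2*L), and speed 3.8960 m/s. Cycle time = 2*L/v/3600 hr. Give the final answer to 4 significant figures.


cycle_time = 2 * 1614.6970 / 3.8960 / 3600 = 0.23025 hr
life = 70724 * 0.23025 = 16280 hours


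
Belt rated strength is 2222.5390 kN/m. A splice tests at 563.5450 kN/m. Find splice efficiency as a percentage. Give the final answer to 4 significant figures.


Eff = 563.5450 / 2222.5390 * 100
Eff = 25.36 %


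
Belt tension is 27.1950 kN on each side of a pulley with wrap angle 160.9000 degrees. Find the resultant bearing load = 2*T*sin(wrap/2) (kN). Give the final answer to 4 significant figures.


F = 2 * 27.1950 * sin(160.9000/2 deg)
F = 53.64 kN


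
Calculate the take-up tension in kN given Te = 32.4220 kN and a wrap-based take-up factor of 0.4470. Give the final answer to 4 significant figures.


T_tu = 32.4220 * 0.4470
T_tu = 14.49 kN


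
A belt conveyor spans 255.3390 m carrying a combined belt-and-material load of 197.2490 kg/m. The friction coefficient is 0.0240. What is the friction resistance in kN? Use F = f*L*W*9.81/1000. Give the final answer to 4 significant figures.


F = 0.0240 * 255.3390 * 197.2490 * 9.81 / 1000
F = 11.86 kN


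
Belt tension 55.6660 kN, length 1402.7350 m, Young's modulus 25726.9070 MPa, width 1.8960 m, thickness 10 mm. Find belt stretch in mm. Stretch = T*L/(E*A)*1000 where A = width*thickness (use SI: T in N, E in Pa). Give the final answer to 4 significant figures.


A = 1.8960 * 0.01 = 0.01896 m^2
Stretch = 55.6660*1000 * 1402.7350 / (25726.9070e6 * 0.01896) * 1000
Stretch = 160.1 mm


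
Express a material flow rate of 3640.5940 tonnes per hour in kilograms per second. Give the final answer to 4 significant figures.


m_dot = 3640.5940 * 1000 / 3600
m_dot = 1011 kg/s


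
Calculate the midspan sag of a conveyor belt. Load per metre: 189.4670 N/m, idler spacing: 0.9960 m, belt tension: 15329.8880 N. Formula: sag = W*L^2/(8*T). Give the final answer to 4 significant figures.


sag = 189.4670 * 0.9960^2 / (8 * 15329.8880)
sag = 0.001533 m


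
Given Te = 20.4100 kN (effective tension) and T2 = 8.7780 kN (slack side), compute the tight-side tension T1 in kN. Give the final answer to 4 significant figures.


T1 = Te + T2 = 20.4100 + 8.7780
T1 = 29.19 kN


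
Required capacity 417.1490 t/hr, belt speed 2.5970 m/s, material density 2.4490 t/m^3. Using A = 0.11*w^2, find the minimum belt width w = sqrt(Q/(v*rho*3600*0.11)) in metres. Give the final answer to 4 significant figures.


A_req = 417.1490 / (2.5970 * 2.4490 * 3600) = 0.0182191 m^2
w = sqrt(0.0182191 / 0.11)
w = 0.4070 m


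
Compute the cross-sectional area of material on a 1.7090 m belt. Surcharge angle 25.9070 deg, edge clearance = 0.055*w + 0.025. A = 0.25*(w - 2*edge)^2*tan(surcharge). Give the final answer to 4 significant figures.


edge = 0.055*1.7090 + 0.025 = 0.118995 m
ew = 1.7090 - 2*0.118995 = 1.47101 m
A = 0.25 * 1.47101^2 * tan(25.9070 deg)
A = 0.2628 m^2


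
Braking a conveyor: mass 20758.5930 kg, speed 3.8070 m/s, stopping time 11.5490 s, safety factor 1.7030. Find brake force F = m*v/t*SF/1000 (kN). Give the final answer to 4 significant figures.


F = 20758.5930 * 3.8070 / 11.5490 * 1.7030 / 1000
F = 11.65 kN


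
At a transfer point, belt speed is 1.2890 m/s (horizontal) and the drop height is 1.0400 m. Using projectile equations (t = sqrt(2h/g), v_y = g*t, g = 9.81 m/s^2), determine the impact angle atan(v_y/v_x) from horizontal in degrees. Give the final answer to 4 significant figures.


t = sqrt(2*1.0400/9.81) = 0.460466 s
v_y = 9.81 * 0.460466 = 4.51717 m/s
angle = atan(4.51717 / 1.2890) = 74.07 deg


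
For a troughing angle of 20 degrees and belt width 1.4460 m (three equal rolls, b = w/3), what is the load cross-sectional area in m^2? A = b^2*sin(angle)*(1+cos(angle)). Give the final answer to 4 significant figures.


b = 1.4460/3 = 0.482 m
A = 0.482^2 * sin(20 deg) * (1 + cos(20 deg))
A = 0.1541 m^2


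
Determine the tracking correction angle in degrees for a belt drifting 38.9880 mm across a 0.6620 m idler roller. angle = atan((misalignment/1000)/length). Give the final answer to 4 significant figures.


misalign_m = 38.9880 / 1000 = 0.038988 m
angle = atan(0.038988 / 0.6620)
angle = 3.370 deg


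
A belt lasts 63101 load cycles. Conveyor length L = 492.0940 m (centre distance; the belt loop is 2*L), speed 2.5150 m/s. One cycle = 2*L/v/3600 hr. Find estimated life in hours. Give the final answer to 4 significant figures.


cycle_time = 2 * 492.0940 / 2.5150 / 3600 = 0.108702 hr
life = 63101 * 0.108702 = 6859 hours


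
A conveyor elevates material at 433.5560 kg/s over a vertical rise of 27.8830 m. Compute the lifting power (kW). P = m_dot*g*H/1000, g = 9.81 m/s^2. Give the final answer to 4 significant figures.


P = 433.5560 * 9.81 * 27.8830 / 1000
P = 118.6 kW


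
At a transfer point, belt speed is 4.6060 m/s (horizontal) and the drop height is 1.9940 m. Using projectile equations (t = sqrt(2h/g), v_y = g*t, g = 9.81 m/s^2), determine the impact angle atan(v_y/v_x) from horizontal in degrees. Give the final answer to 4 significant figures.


t = sqrt(2*1.9940/9.81) = 0.637592 s
v_y = 9.81 * 0.637592 = 6.25478 m/s
angle = atan(6.25478 / 4.6060) = 53.63 deg


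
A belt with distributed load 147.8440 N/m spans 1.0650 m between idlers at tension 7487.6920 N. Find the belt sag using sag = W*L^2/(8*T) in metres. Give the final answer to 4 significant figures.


sag = 147.8440 * 1.0650^2 / (8 * 7487.6920)
sag = 0.002799 m


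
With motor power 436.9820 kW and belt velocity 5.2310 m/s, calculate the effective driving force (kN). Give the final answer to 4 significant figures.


Te = P / v = 436.9820 / 5.2310
Te = 83.54 kN


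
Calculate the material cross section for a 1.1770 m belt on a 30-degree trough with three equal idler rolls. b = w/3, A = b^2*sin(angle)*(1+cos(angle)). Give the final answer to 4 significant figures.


b = 1.1770/3 = 0.392333 m
A = 0.392333^2 * sin(30 deg) * (1 + cos(30 deg))
A = 0.1436 m^2


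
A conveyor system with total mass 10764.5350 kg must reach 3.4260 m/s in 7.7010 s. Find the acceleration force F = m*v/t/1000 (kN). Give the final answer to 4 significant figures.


F = 10764.5350 * 3.4260 / 7.7010 / 1000
F = 4.789 kN


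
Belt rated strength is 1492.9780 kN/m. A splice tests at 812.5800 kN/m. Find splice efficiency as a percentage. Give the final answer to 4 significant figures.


Eff = 812.5800 / 1492.9780 * 100
Eff = 54.43 %


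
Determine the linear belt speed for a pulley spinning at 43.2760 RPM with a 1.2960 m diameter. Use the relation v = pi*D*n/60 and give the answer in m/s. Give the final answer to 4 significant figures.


v = pi * 1.2960 * 43.2760 / 60
v = 2.937 m/s


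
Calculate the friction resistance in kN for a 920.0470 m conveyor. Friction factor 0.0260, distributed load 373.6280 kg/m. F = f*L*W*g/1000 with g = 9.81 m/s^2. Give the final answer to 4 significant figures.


F = 0.0260 * 920.0470 * 373.6280 * 9.81 / 1000
F = 87.68 kN


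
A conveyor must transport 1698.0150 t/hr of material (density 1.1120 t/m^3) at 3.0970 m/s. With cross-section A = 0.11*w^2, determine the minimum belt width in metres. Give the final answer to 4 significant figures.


A_req = 1698.0150 / (3.0970 * 1.1120 * 3600) = 0.13696 m^2
w = sqrt(0.13696 / 0.11)
w = 1.116 m


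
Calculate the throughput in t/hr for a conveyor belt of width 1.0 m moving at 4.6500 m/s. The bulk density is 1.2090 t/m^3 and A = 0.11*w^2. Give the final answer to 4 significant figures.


A = 0.11 * 1.0^2 = 0.11 m^2
C = 0.11 * 4.6500 * 1.2090 * 3600
C = 2226 t/hr


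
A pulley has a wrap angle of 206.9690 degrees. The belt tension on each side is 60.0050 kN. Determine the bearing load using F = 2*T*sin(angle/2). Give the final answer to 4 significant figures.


F = 2 * 60.0050 * sin(206.9690/2 deg)
F = 116.7 kN


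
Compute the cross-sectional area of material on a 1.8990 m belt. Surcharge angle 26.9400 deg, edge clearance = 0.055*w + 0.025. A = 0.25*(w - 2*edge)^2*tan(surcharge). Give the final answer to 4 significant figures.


edge = 0.055*1.8990 + 0.025 = 0.129445 m
ew = 1.8990 - 2*0.129445 = 1.64011 m
A = 0.25 * 1.64011^2 * tan(26.9400 deg)
A = 0.3418 m^2


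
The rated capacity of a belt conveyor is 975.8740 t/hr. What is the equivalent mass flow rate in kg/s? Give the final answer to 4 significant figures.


m_dot = 975.8740 * 1000 / 3600
m_dot = 271.1 kg/s


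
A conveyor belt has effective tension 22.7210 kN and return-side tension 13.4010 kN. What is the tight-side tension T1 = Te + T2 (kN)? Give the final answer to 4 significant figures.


T1 = Te + T2 = 22.7210 + 13.4010
T1 = 36.12 kN


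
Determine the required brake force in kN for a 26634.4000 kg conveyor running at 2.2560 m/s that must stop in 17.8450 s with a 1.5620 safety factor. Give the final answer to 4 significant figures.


F = 26634.4000 * 2.2560 / 17.8450 * 1.5620 / 1000
F = 5.260 kN


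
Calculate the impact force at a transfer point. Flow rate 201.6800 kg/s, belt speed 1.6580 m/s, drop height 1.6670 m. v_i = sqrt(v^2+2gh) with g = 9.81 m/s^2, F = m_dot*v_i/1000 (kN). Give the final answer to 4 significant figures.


v_i = sqrt(1.6580^2 + 2*9.81*1.6670) = 5.95445 m/s
F = 201.6800 * 5.95445 / 1000
F = 1.201 kN


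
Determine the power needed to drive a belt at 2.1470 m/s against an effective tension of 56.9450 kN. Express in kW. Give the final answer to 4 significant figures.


P = Te * v = 56.9450 * 2.1470
P = 122.3 kW


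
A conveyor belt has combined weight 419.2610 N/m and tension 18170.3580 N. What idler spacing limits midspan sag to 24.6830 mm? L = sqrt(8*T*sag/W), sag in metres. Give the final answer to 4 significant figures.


sag = 24.6830/1000 = 0.024683 m
L = sqrt(8 * 18170.3580 * 0.024683 / 419.2610)
L = 2.925 m


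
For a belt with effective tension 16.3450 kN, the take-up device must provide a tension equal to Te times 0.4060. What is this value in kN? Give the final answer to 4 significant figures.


T_tu = 16.3450 * 0.4060
T_tu = 6.636 kN


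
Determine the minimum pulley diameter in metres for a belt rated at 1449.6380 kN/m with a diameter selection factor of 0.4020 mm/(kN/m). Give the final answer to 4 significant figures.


D = 1449.6380 * 0.4020 / 1000
D = 0.5828 m


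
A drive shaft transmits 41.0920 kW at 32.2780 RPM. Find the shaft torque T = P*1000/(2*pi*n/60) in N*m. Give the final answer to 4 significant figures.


omega = 2*pi*32.2780/60 = 3.38014 rad/s
T = 41.0920*1000 / 3.38014
T = 12160 N*m


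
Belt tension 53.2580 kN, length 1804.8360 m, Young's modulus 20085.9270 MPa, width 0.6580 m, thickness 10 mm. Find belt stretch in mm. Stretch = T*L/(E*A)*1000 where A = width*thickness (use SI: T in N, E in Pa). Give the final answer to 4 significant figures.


A = 0.6580 * 0.01 = 0.00658 m^2
Stretch = 53.2580*1000 * 1804.8360 / (20085.9270e6 * 0.00658) * 1000
Stretch = 727.3 mm


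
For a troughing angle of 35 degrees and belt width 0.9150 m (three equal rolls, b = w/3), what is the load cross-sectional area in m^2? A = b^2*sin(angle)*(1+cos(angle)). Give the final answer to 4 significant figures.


b = 0.9150/3 = 0.305 m
A = 0.305^2 * sin(35 deg) * (1 + cos(35 deg))
A = 0.09706 m^2


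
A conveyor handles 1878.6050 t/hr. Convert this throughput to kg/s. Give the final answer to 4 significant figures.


m_dot = 1878.6050 * 1000 / 3600
m_dot = 521.8 kg/s


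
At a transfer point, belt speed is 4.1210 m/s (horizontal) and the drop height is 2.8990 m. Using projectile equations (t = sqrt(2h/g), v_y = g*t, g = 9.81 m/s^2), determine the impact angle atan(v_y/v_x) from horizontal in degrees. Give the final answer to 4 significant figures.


t = sqrt(2*2.8990/9.81) = 0.768784 s
v_y = 9.81 * 0.768784 = 7.54177 m/s
angle = atan(7.54177 / 4.1210) = 61.35 deg


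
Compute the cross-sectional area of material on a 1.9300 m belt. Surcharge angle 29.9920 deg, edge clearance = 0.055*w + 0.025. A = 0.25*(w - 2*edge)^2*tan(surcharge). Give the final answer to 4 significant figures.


edge = 0.055*1.9300 + 0.025 = 0.13115 m
ew = 1.9300 - 2*0.13115 = 1.6677 m
A = 0.25 * 1.6677^2 * tan(29.9920 deg)
A = 0.4013 m^2


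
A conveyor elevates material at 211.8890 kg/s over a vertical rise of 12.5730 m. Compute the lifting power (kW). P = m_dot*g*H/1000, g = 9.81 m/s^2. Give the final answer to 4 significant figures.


P = 211.8890 * 9.81 * 12.5730 / 1000
P = 26.13 kW


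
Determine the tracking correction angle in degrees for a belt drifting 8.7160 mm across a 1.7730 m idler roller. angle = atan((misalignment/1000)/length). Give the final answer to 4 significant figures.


misalign_m = 8.7160 / 1000 = 0.008716 m
angle = atan(0.008716 / 1.7730)
angle = 0.2817 deg


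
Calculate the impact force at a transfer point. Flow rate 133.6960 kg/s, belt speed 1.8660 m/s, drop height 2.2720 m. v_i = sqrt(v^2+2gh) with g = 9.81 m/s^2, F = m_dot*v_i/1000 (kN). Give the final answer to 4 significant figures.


v_i = sqrt(1.8660^2 + 2*9.81*2.2720) = 6.93243 m/s
F = 133.6960 * 6.93243 / 1000
F = 0.9268 kN


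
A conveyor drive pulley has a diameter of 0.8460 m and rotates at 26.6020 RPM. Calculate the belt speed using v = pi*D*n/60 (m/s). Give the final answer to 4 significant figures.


v = pi * 0.8460 * 26.6020 / 60
v = 1.178 m/s


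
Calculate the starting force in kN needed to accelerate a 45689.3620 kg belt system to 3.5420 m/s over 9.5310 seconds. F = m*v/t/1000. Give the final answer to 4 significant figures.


F = 45689.3620 * 3.5420 / 9.5310 / 1000
F = 16.98 kN


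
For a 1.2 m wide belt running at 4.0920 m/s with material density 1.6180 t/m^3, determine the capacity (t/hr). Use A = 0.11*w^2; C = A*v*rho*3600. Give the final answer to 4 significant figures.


A = 0.11 * 1.2^2 = 0.1584 m^2
C = 0.1584 * 4.0920 * 1.6180 * 3600
C = 3775 t/hr


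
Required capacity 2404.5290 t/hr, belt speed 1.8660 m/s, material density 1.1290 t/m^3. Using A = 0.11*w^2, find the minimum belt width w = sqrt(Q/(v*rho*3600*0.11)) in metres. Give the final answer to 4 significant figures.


A_req = 2404.5290 / (1.8660 * 1.1290 * 3600) = 0.317046 m^2
w = sqrt(0.317046 / 0.11)
w = 1.698 m


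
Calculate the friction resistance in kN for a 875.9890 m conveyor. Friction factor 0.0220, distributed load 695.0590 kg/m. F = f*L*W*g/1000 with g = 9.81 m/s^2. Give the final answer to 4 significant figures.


F = 0.0220 * 875.9890 * 695.0590 * 9.81 / 1000
F = 131.4 kN


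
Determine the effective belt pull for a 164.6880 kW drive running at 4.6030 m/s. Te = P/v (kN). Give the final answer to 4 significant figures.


Te = P / v = 164.6880 / 4.6030
Te = 35.78 kN


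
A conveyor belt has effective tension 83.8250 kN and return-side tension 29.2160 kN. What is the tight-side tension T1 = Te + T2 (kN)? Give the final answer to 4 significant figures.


T1 = Te + T2 = 83.8250 + 29.2160
T1 = 113.0 kN


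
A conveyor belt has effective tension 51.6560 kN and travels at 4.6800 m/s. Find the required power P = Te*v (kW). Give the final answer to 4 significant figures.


P = Te * v = 51.6560 * 4.6800
P = 241.8 kW


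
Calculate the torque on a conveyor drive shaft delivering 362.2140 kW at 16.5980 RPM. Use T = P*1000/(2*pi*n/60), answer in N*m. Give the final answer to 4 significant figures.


omega = 2*pi*16.5980/60 = 1.73814 rad/s
T = 362.2140*1000 / 1.73814
T = 208400 N*m


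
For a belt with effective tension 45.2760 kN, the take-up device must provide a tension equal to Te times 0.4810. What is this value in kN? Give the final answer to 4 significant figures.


T_tu = 45.2760 * 0.4810
T_tu = 21.78 kN


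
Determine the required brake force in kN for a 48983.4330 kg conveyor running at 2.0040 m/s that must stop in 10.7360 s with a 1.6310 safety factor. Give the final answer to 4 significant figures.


F = 48983.4330 * 2.0040 / 10.7360 * 1.6310 / 1000
F = 14.91 kN


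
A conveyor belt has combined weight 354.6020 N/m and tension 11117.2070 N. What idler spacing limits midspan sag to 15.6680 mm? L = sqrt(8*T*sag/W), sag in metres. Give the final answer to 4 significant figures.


sag = 15.6680/1000 = 0.015668 m
L = sqrt(8 * 11117.2070 * 0.015668 / 354.6020)
L = 1.982 m


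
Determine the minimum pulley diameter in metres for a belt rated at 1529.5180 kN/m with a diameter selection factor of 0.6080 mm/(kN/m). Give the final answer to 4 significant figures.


D = 1529.5180 * 0.6080 / 1000
D = 0.9299 m


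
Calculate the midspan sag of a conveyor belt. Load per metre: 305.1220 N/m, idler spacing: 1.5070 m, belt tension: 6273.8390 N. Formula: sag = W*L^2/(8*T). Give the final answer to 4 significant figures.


sag = 305.1220 * 1.5070^2 / (8 * 6273.8390)
sag = 0.01381 m


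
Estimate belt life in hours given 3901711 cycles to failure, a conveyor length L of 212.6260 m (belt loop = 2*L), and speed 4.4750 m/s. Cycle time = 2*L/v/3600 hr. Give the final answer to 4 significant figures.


cycle_time = 2 * 212.6260 / 4.4750 / 3600 = 0.0263968 hr
life = 3901711 * 0.0263968 = 103000 hours


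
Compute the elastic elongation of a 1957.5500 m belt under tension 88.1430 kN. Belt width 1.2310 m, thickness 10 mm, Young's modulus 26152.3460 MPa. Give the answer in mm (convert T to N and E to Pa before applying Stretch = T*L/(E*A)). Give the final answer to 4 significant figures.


A = 1.2310 * 0.01 = 0.01231 m^2
Stretch = 88.1430*1000 * 1957.5500 / (26152.3460e6 * 0.01231) * 1000
Stretch = 536.0 mm


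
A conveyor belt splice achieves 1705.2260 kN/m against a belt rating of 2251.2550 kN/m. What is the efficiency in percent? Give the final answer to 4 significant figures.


Eff = 1705.2260 / 2251.2550 * 100
Eff = 75.75 %


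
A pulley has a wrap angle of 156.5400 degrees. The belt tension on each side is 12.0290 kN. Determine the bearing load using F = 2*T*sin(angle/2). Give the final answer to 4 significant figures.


F = 2 * 12.0290 * sin(156.5400/2 deg)
F = 23.56 kN


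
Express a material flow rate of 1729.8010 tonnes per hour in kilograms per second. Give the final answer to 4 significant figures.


m_dot = 1729.8010 * 1000 / 3600
m_dot = 480.5 kg/s


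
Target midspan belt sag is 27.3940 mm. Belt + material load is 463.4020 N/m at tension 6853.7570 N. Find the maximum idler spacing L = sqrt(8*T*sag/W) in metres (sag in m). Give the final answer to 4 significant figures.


sag = 27.3940/1000 = 0.027394 m
L = sqrt(8 * 6853.7570 * 0.027394 / 463.4020)
L = 1.800 m


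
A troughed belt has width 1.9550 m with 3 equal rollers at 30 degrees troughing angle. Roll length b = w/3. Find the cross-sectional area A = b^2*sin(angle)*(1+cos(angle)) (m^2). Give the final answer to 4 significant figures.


b = 1.9550/3 = 0.651667 m
A = 0.651667^2 * sin(30 deg) * (1 + cos(30 deg))
A = 0.3962 m^2


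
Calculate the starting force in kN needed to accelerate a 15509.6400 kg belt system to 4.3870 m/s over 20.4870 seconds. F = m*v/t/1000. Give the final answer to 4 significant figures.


F = 15509.6400 * 4.3870 / 20.4870 / 1000
F = 3.321 kN


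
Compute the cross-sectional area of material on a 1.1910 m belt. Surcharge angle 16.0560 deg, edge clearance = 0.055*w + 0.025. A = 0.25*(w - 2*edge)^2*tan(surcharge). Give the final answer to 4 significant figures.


edge = 0.055*1.1910 + 0.025 = 0.090505 m
ew = 1.1910 - 2*0.090505 = 1.00999 m
A = 0.25 * 1.00999^2 * tan(16.0560 deg)
A = 0.07340 m^2


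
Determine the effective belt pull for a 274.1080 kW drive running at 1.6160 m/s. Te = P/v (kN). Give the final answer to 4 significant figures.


Te = P / v = 274.1080 / 1.6160
Te = 169.6 kN


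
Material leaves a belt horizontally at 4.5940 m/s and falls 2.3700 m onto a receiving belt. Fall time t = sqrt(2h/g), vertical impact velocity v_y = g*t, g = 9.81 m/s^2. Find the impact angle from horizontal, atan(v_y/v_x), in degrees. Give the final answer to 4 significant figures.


t = sqrt(2*2.3700/9.81) = 0.695112 s
v_y = 9.81 * 0.695112 = 6.81905 m/s
angle = atan(6.81905 / 4.5940) = 56.03 deg


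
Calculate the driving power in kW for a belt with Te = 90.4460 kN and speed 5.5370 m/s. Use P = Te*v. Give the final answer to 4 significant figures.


P = Te * v = 90.4460 * 5.5370
P = 500.8 kW


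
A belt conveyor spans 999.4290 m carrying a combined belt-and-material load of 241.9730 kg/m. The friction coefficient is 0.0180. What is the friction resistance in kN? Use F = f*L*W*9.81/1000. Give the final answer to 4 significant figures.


F = 0.0180 * 999.4290 * 241.9730 * 9.81 / 1000
F = 42.70 kN


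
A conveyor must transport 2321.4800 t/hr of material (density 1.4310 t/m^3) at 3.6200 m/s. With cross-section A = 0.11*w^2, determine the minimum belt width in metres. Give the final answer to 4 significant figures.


A_req = 2321.4800 / (3.6200 * 1.4310 * 3600) = 0.124484 m^2
w = sqrt(0.124484 / 0.11)
w = 1.064 m


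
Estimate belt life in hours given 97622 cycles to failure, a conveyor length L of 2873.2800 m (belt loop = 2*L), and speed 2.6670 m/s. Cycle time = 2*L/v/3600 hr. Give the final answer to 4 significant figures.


cycle_time = 2 * 2873.2800 / 2.6670 / 3600 = 0.598525 hr
life = 97622 * 0.598525 = 58430 hours


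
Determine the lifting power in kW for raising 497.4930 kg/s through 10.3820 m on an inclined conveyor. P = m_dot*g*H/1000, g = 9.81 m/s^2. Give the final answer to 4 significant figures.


P = 497.4930 * 9.81 * 10.3820 / 1000
P = 50.67 kW


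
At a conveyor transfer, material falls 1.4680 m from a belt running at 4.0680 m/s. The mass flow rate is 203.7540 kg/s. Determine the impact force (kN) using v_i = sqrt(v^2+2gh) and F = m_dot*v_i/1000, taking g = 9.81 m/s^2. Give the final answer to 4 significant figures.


v_i = sqrt(4.0680^2 + 2*9.81*1.4680) = 6.7343 m/s
F = 203.7540 * 6.7343 / 1000
F = 1.372 kN


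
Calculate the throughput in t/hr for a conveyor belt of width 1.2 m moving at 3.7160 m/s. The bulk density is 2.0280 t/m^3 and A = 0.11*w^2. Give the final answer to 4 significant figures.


A = 0.11 * 1.2^2 = 0.1584 m^2
C = 0.1584 * 3.7160 * 2.0280 * 3600
C = 4297 t/hr


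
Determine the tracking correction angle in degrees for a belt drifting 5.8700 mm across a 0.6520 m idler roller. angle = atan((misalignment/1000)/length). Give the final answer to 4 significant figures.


misalign_m = 5.8700 / 1000 = 0.005870 m
angle = atan(0.005870 / 0.6520)
angle = 0.5158 deg


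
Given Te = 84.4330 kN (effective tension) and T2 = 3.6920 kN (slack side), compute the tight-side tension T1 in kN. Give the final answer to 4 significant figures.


T1 = Te + T2 = 84.4330 + 3.6920
T1 = 88.12 kN


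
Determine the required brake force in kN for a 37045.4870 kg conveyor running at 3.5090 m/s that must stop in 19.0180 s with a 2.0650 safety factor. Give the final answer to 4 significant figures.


F = 37045.4870 * 3.5090 / 19.0180 * 2.0650 / 1000
F = 14.11 kN


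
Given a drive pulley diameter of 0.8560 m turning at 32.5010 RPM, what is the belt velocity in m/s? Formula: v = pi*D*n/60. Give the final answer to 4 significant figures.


v = pi * 0.8560 * 32.5010 / 60
v = 1.457 m/s


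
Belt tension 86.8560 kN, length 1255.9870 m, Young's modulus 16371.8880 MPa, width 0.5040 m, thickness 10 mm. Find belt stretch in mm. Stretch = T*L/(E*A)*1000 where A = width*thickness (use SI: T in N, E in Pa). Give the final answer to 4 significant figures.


A = 0.5040 * 0.01 = 0.00504 m^2
Stretch = 86.8560*1000 * 1255.9870 / (16371.8880e6 * 0.00504) * 1000
Stretch = 1322 mm


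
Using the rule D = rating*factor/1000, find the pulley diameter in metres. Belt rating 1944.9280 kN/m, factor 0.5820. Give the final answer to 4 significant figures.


D = 1944.9280 * 0.5820 / 1000
D = 1.132 m


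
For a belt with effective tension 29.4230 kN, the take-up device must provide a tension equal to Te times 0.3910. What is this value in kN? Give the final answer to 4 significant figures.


T_tu = 29.4230 * 0.3910
T_tu = 11.50 kN


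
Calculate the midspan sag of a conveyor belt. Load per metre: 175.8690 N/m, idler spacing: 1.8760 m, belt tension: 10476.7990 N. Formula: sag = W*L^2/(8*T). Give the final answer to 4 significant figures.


sag = 175.8690 * 1.8760^2 / (8 * 10476.7990)
sag = 0.007385 m


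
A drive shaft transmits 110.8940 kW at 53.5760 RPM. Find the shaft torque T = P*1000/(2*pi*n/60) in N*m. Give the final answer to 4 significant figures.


omega = 2*pi*53.5760/60 = 5.61047 rad/s
T = 110.8940*1000 / 5.61047
T = 19770 N*m


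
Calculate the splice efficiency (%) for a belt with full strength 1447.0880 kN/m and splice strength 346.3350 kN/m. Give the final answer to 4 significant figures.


Eff = 346.3350 / 1447.0880 * 100
Eff = 23.93 %


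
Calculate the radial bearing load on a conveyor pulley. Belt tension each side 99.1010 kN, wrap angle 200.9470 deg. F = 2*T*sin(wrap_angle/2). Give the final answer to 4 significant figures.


F = 2 * 99.1010 * sin(200.9470/2 deg)
F = 194.9 kN


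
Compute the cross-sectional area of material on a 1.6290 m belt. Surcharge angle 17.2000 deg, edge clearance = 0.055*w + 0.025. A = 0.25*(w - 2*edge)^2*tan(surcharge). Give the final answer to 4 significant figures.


edge = 0.055*1.6290 + 0.025 = 0.114595 m
ew = 1.6290 - 2*0.114595 = 1.39981 m
A = 0.25 * 1.39981^2 * tan(17.2000 deg)
A = 0.1516 m^2


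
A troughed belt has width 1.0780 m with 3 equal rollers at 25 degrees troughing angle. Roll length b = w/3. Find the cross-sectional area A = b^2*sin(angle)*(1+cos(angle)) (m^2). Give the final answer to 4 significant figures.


b = 1.0780/3 = 0.359333 m
A = 0.359333^2 * sin(25 deg) * (1 + cos(25 deg))
A = 0.1040 m^2


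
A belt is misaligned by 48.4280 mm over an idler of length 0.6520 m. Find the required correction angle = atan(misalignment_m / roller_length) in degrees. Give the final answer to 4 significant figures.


misalign_m = 48.4280 / 1000 = 0.048428 m
angle = atan(0.048428 / 0.6520)
angle = 4.248 deg
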